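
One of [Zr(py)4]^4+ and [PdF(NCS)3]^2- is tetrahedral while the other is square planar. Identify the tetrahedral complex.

For [Zr(py)4]^4+: Pyridine is neutral; balancing the +4 overall charge requires Zr(IV). Group 4 minus oxidation state 4 gives a d⁰ configuration. A d⁰ ion has no crystal-field stabilisation preference between square planar and tetrahedral, so four ligands adopt the sterically favoured tetrahedral geometry. → tetrahedral.
For [PdF(NCS)3]^2-: Each fluoride is −1; each isothiocyanate is −1; balancing the −2 overall charge requires Pd(II). Group 10 minus oxidation state 2 gives a d⁸ configuration. A 4d d⁸ ion has a large crystal-field splitting; square planar leaves the high-energy d_{x²−y²} orbital empty and maximises CFSE. → square planar.

[Zr(py)4]^4+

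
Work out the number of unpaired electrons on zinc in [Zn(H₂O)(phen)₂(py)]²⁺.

0

Water is neutral; 1,10-phenanthroline is neutral; pyridine is neutral; balancing the +2 overall charge requires Zn(II).
Zn sits in group 12, so the d-electron count is 12 − 2 = 10.
Counting donor atoms: 1×water (monodentate) → 1 donor; 2×1,10-phenanthroline (bidentate) → 4 donors; 1×pyridine (monodentate) → 1 donor. Coordination number = 6.
In an octahedral field the d¹⁰ configuration is t₂g⁶e_g⁴, giving 0 unpaired electrons.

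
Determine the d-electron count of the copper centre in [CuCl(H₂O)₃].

Summing ligand charges against the 0 overall charge gives an oxidation state of +1 for copper.
Group 11 minus oxidation state 1 gives a d¹⁰ configuration.

d10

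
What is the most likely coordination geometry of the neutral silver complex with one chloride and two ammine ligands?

Ligand charges: each chloride is −1; ammonia is neutral. With an overall charge of 0 the silver centre must be in the +1 oxidation state.
Group 11 minus oxidation state 1 gives a d¹⁰ configuration.
Coordination number: 3.
Three ligands around a d¹⁰ centre minimise repulsion in a trigonal-planar arrangement.

trigonal planar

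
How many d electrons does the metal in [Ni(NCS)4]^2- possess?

Each isothiocyanate is −1; balancing the −2 overall charge requires Ni(II).
Nickel is a group-10 element; Ni(II) is therefore d⁸.

d⁸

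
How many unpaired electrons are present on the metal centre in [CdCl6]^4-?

0

Each chloride is −1; balancing the −4 overall charge requires Cd(II).
Cd sits in group 12, so the d-electron count is 12 − 2 = 10.
In an octahedral field the d¹⁰ configuration is t₂g⁶e_g⁴, giving 0 unpaired electrons.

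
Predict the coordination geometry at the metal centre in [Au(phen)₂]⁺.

tetrahedral

Ligand charges: 1,10-phenanthroline is neutral. With an overall charge of +1 the gold centre must be in the +1 oxidation state.
Gold is a group-11 element; Au(I) is therefore d¹⁰.
Counting donor atoms: 2×1,10-phenanthroline (bidentate) → 4 donors. Coordination number = 4.
A d¹⁰ ion has no crystal-field stabilisation preference between square planar and tetrahedral, so four ligands adopt the sterically favoured tetrahedral geometry.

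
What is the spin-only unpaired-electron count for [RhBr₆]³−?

Ligand charges: each bromide is −1. With an overall charge of −3 the rhodium centre must be in the +3 oxidation state.
Rh sits in group 9, so the d-electron count is 9 − 3 = 6.
The spin state decides the count: a 4d ion has a large Δₒ and is invariably low-spin.
An octahedral low-spin d⁶ ion is t₂g⁶e_g⁰, giving 0 unpaired electrons.

0 unpaired electrons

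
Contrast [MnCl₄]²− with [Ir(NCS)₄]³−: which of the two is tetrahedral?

For [MnCl₄]²−: Each chloride is −1; balancing the −2 overall charge requires Mn(II). Manganese is a group-7 element; Mn(II) is therefore d⁵. A high-spin d⁵ ion has zero CFSE in either geometry, so four ligands adopt the sterically favoured tetrahedral geometry. → tetrahedral.
For [Ir(NCS)₄]³−: Summing ligand charges against the −3 overall charge gives an oxidation state of +1 for iridium. Iridium is a group-9 element; Ir(I) is therefore d⁸. A 5d d⁸ ion has a large crystal-field splitting; square planar leaves the high-energy d_{x²−y²} orbital empty and maximises CFSE. → square planar.

[MnCl₄]²−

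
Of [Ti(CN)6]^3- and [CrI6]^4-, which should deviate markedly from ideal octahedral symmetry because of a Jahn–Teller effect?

[CrI6]^4-

[Ti(CN)6]^3-: Ligand charges: each cyanide is −1. With an overall charge of −3 the titanium centre must be in the +3 oxidation state. Group 4 minus oxidation state 3 gives a d¹ configuration. The d¹ configuration leaves the e_g set evenly filled (or empty) — no strong Jahn–Teller driving force.
[CrI6]^4-: Summing ligand charges against the −4 overall charge gives an oxidation state of +2 for chromium. Group 6 minus oxidation state 2 gives a d⁴ configuration. Iodide is a weak-field ligand for a first-row metal, so the complex is high-spin. The t₂g³e_g¹ (high-spin) configuration has an unevenly filled e_g set; the Jahn–Teller theorem predicts a tetragonal distortion (typically axial elongation) to lift the degeneracy.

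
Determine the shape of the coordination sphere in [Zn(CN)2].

linear

Summing ligand charges against the 0 overall charge gives an oxidation state of +2 for zinc.
Zn sits in group 12, so the d-electron count is 12 − 2 = 10.
With 2 monodentate ligands the coordination number is 2.
A d¹⁰ ion with only two ligands adopts a linear arrangement (sp hybridisation; no CFSE preference).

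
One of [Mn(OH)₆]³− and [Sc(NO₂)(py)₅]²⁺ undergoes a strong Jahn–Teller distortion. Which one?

[Mn(OH)₆]³−: Ligand charges: each hydroxide is −1. With an overall charge of −3 the manganese centre must be in the +3 oxidation state. Mn sits in group 7, so the d-electron count is 7 − 3 = 4. Hydroxide is a weak-field ligand for a first-row metal, so the complex is high-spin. The t₂g³e_g¹ (high-spin) configuration has an unevenly filled e_g set; the Jahn–Teller theorem predicts a tetragonal distortion (typically axial elongation) to lift the degeneracy.
[Sc(NO₂)(py)₅]²⁺: Summing ligand charges against the +2 overall charge gives an oxidation state of +3 for scandium. Sc sits in group 3, so the d-electron count is 3 − 3 = 0. The d⁰ configuration leaves the e_g set evenly filled (or empty) — no strong Jahn–Teller driving force.

[Mn(OH)₆]³−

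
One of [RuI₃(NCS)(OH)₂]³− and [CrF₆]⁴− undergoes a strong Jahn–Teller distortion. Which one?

[RuI₃(NCS)(OH)₂]³−: Ligand charges: each iodide is −1; each isothiocyanate is −1; each hydroxide is −1. With an overall charge of −3 the ruthenium centre must be in the +3 oxidation state. Group 8 minus oxidation state 3 gives a d⁵ configuration. A 4d ion has a large Δₒ and is invariably low-spin. The d⁵ configuration leaves the e_g set evenly filled (or empty) — no strong Jahn–Teller driving force.
[CrF₆]⁴−: Summing ligand charges against the −4 overall charge gives an oxidation state of +2 for chromium. Cr sits in group 6, so the d-electron count is 6 − 2 = 4. Fluoride is a weak-field ligand for a first-row metal, so the complex is high-spin. The t₂g³e_g¹ (high-spin) configuration has an unevenly filled e_g set; the Jahn–Teller theorem predicts a tetragonal distortion (typically axial elongation) to lift the degeneracy.

[CrF₆]⁴−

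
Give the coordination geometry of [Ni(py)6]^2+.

octahedral

Pyridine is neutral; balancing the +2 overall charge requires Ni(II).
Ni sits in group 10, so the d-electron count is 10 − 2 = 8.
With 6 monodentate ligands the coordination number is 6.
Six donors around a single metal centre give an octahedral coordination sphere.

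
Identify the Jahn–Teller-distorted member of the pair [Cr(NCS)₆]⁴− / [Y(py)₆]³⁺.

[Cr(NCS)₆]⁴−: Each isothiocyanate is −1; balancing the −4 overall charge requires Cr(II). Group 6 minus oxidation state 2 gives a d⁴ configuration. Isothiocyanate is a weak-field ligand for a first-row metal, so the complex is high-spin. The t₂g³e_g¹ (high-spin) configuration has an unevenly filled e_g set; the Jahn–Teller theorem predicts a tetragonal distortion (typically axial elongation) to lift the degeneracy.
[Y(py)₆]³⁺: Summing ligand charges against the +3 overall charge gives an oxidation state of +3 for yttrium. Y sits in group 3, so the d-electron count is 3 − 3 = 0. The d⁰ configuration leaves the e_g set evenly filled (or empty) — no strong Jahn–Teller driving force.

[Cr(NCS)₆]⁴−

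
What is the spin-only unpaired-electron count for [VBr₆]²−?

1

Summing ligand charges against the −2 overall charge gives an oxidation state of +4 for vanadium.
Group 5 minus oxidation state 4 gives a d¹ configuration.
In an octahedral field the d¹ configuration is t₂g¹e_g⁰ (only one arrangement possible), giving 1 unpaired electron.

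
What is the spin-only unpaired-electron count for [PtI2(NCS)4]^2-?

0

Ligand charges: each iodide is −1; each isothiocyanate is −1. With an overall charge of −2 the platinum centre must be in the +4 oxidation state.
Pt sits in group 10, so the d-electron count is 10 − 4 = 6.
The spin state decides the count: a 5d ion has a large Δₒ and is invariably low-spin.
An octahedral low-spin d⁶ ion is t₂g⁶e_g⁰, giving 0 unpaired electrons.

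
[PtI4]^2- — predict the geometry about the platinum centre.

Each iodide is −1; balancing the −2 overall charge requires Pt(II).
Group 10 minus oxidation state 2 gives a d⁸ configuration.
With 4 monodentate ligands the coordination number is 4.
A 5d d⁸ ion has a large crystal-field splitting; square planar leaves the high-energy d_{x²−y²} orbital empty and maximises CFSE.

square planar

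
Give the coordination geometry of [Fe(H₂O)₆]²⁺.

octahedral

Ligand charges: water is neutral. With an overall charge of +2 the iron centre must be in the +2 oxidation state.
Fe sits in group 8, so the d-electron count is 8 − 2 = 6.
With 6 monodentate ligands the coordination number is 6.
Six donors around a single metal centre give an octahedral coordination sphere.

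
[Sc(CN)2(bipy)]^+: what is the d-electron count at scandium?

Each cyanide is −1; 2,2′-bipyridine is neutral; balancing the +1 overall charge requires Sc(III).
Sc sits in group 3, so the d-electron count is 3 − 3 = 0.

d⁰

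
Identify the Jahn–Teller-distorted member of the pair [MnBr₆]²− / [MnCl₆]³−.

[MnCl₆]³−

[MnBr₆]²−: Ligand charges: each bromide is −1. With an overall charge of −2 the manganese centre must be in the +4 oxidation state. Group 7 minus oxidation state 4 gives a d³ configuration. The d³ configuration leaves the e_g set evenly filled (or empty) — no strong Jahn–Teller driving force.
[MnCl₆]³−: Each chloride is −1; balancing the −3 overall charge requires Mn(III). Group 7 minus oxidation state 3 gives a d⁴ configuration. Chloride is a weak-field ligand for a first-row metal, so the complex is high-spin. The t₂g³e_g¹ (high-spin) configuration has an unevenly filled e_g set; the Jahn–Teller theorem predicts a tetragonal distortion (typically axial elongation) to lift the degeneracy.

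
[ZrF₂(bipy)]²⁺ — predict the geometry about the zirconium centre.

Ligand charges: each fluoride is −1; 2,2′-bipyridine is neutral. With an overall charge of +2 the zirconium centre must be in the +4 oxidation state.
Zr sits in group 4, so the d-electron count is 4 − 4 = 0.
Counting donor atoms: 2×fluoride (monodentate) → 2 donors; 1×2,2′-bipyridine (bidentate) → 2 donors. Coordination number = 4.
A d⁰ ion has no crystal-field stabilisation preference between square planar and tetrahedral, so four ligands adopt the sterically favoured tetrahedral geometry.

tetrahedral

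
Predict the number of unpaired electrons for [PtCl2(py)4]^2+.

Each chloride is −1; pyridine is neutral; balancing the +2 overall charge requires Pt(IV).
Platinum is a group-10 element; Pt(IV) is therefore d⁶.
The spin state decides the count: a 5d ion has a large Δₒ and is invariably low-spin.
An octahedral low-spin d⁶ ion is t₂g⁶e_g⁰, giving 0 unpaired electrons.

0 unpaired electrons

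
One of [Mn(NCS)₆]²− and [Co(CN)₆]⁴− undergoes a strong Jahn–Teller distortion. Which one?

[Co(CN)₆]⁴−

[Mn(NCS)₆]²−: Ligand charges: each isothiocyanate is −1. With an overall charge of −2 the manganese centre must be in the +4 oxidation state. Mn sits in group 7, so the d-electron count is 7 − 4 = 3. The d³ configuration leaves the e_g set evenly filled (or empty) — no strong Jahn–Teller driving force.
[Co(CN)₆]⁴−: Summing ligand charges against the −4 overall charge gives an oxidation state of +2 for cobalt. Group 9 minus oxidation state 2 gives a d⁷ configuration. Cyanide is a strong-field ligand (high in the spectrochemical series) for a first-row metal, so the complex is low-spin. The t₂g⁶e_g¹ (low-spin) configuration has an unevenly filled e_g set; the Jahn–Teller theorem predicts a tetragonal distortion (typically axial elongation) to lift the degeneracy.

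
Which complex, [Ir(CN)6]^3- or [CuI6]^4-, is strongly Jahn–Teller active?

[CuI6]^4-

[Ir(CN)6]^3-: Summing ligand charges against the −3 overall charge gives an oxidation state of +3 for iridium. Group 9 minus oxidation state 3 gives a d⁶ configuration. A 5d ion has a large Δₒ and is invariably low-spin. The d⁶ configuration leaves the e_g set evenly filled (or empty) — no strong Jahn–Teller driving force.
[CuI6]^4-: Ligand charges: each iodide is −1. With an overall charge of −4 the copper centre must be in the +2 oxidation state. Group 11 minus oxidation state 2 gives a d⁹ configuration. The t₂g⁶e_g³ configuration has an unevenly filled e_g set; the Jahn–Teller theorem predicts a tetragonal distortion (typically axial elongation) to lift the degeneracy.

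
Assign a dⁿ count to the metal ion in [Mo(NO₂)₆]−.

d1

Summing ligand charges against the −1 overall charge gives an oxidation state of +5 for molybdenum.
Mo sits in group 6, so the d-electron count is 6 − 5 = 1.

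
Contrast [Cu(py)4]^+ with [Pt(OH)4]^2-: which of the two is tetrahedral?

[Cu(py)4]^+

For [Cu(py)4]^+: Ligand charges: pyridine is neutral. With an overall charge of +1 the copper centre must be in the +1 oxidation state. Group 11 minus oxidation state 1 gives a d¹⁰ configuration. A d¹⁰ ion has no crystal-field stabilisation preference between square planar and tetrahedral, so four ligands adopt the sterically favoured tetrahedral geometry. → tetrahedral.
For [Pt(OH)4]^2-: Ligand charges: each hydroxide is −1. With an overall charge of −2 the platinum centre must be in the +2 oxidation state. Group 10 minus oxidation state 2 gives a d⁸ configuration. A 5d d⁸ ion has a large crystal-field splitting; square planar leaves the high-energy d_{x²−y²} orbital empty and maximises CFSE. → square planar.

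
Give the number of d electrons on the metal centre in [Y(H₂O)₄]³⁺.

d0

Summing ligand charges against the +3 overall charge gives an oxidation state of +3 for yttrium.
Yttrium is a group-3 element; Y(III) is therefore d⁰.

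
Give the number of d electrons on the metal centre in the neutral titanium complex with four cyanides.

Ligand charges: each cyanide is −1. With an overall charge of 0 the titanium centre must be in the +4 oxidation state.
Ti sits in group 4, so the d-electron count is 4 − 4 = 0.

d0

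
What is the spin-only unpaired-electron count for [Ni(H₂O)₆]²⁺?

2

Ligand charges: water is neutral. With an overall charge of +2 the nickel centre must be in the +2 oxidation state.
Group 10 minus oxidation state 2 gives a d⁸ configuration.
In an octahedral field the d⁸ configuration is t₂g⁶e_g² (only one arrangement possible), giving 2 unpaired electrons.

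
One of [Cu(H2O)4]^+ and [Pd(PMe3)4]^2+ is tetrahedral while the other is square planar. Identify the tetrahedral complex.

For [Cu(H2O)4]^+: Water is neutral; balancing the +1 overall charge requires Cu(I). Copper is a group-11 element; Cu(I) is therefore d¹⁰. A d¹⁰ ion has no crystal-field stabilisation preference between square planar and tetrahedral, so four ligands adopt the sterically favoured tetrahedral geometry. → tetrahedral.
For [Pd(PMe3)4]^2+: Trimethylphosphine is neutral; balancing the +2 overall charge requires Pd(II). Group 10 minus oxidation state 2 gives a d⁸ configuration. A 4d d⁸ ion has a large crystal-field splitting; square planar leaves the high-energy d_{x²−y²} orbital empty and maximises CFSE. → square planar.

[Cu(H2O)4]^+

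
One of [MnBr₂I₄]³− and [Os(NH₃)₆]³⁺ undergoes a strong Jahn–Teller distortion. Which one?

[MnBr₂I₄]³−

[MnBr₂I₄]³−: Summing ligand charges against the −3 overall charge gives an oxidation state of +3 for manganese. Group 7 minus oxidation state 3 gives a d⁴ configuration. Bromide and iodide are weak-field ligands for a first-row metal, so the complex is high-spin. The t₂g³e_g¹ (high-spin) configuration has an unevenly filled e_g set; the Jahn–Teller theorem predicts a tetragonal distortion (typically axial elongation) to lift the degeneracy.
[Os(NH₃)₆]³⁺: Ammonia is neutral; balancing the +3 overall charge requires Os(III). Os sits in group 8, so the d-electron count is 8 − 3 = 5. A 5d ion has a large Δₒ and is invariably low-spin. The d⁵ configuration leaves the e_g set evenly filled (or empty) — no strong Jahn–Teller driving force.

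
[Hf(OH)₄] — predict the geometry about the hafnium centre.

tetrahedral

Ligand charges: each hydroxide is −1. With an overall charge of 0 the hafnium centre must be in the +4 oxidation state.
Hafnium is a group-4 element; Hf(IV) is therefore d⁰.
Coordination number: 4.
A d⁰ ion has no crystal-field stabilisation preference between square planar and tetrahedral, so four ligands adopt the sterically favoured tetrahedral geometry.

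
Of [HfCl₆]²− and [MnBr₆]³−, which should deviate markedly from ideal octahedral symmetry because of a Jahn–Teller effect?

[MnBr₆]³−

[HfCl₆]²−: Each chloride is −1; balancing the −2 overall charge requires Hf(IV). Hf sits in group 4, so the d-electron count is 4 − 4 = 0. The d⁰ configuration leaves the e_g set evenly filled (or empty) — no strong Jahn–Teller driving force.
[MnBr₆]³−: Summing ligand charges against the −3 overall charge gives an oxidation state of +3 for manganese. Mn sits in group 7, so the d-electron count is 7 − 3 = 4. Bromide is a weak-field ligand for a first-row metal, so the complex is high-spin. The t₂g³e_g¹ (high-spin) configuration has an unevenly filled e_g set; the Jahn–Teller theorem predicts a tetragonal distortion (typically axial elongation) to lift the degeneracy.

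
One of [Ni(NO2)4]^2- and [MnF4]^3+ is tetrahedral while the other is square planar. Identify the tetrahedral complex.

For [Ni(NO2)4]^2-: Ligand charges: each nitro (N-bound nitrite) is −1. With an overall charge of −2 the nickel centre must be in the +2 oxidation state. Nickel is a group-10 element; Ni(II) is therefore d⁸. Nitro (N-bound nitrite) is a strong-field ligand (high in the spectrochemical series). A 3d d⁸ ion with strong-field ligands gains enough CFSE to favour square planar over tetrahedral. → square planar.
For [MnF4]^3+: Each fluoride is −1; balancing the +3 overall charge requires Mn(VII). Mn sits in group 7, so the d-electron count is 7 − 7 = 0. A d⁰ ion has no crystal-field stabilisation preference between square planar and tetrahedral, so four ligands adopt the sterically favoured tetrahedral geometry. → tetrahedral.

[MnF4]^3+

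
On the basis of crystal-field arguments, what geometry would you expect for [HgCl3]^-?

Each chloride is −1; balancing the −1 overall charge requires Hg(II).
Mercury is a group-12 element; Hg(II) is therefore d¹⁰.
Coordination number: 3.
Three ligands around a d¹⁰ centre minimise repulsion in a trigonal-planar arrangement.

trigonal planar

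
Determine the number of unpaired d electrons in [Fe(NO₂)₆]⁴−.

Ligand charges: each nitro (N-bound nitrite) is −1. With an overall charge of −4 the iron centre must be in the +2 oxidation state.
Iron is a group-8 element; Fe(II) is therefore d⁶.
The spin state decides the count: Nitro (N-bound nitrite) is a strong-field ligand (high in the spectrochemical series) for a first-row metal, so the complex is low-spin.
An octahedral low-spin d⁶ ion is t₂g⁶e_g⁰, giving 0 unpaired electrons.

0 unpaired electrons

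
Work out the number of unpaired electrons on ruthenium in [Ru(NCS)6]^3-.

Ligand charges: each isothiocyanate is −1. With an overall charge of −3 the ruthenium centre must be in the +3 oxidation state.
Ru sits in group 8, so the d-electron count is 8 − 3 = 5.
The spin state decides the count: a 4d ion has a large Δₒ and is invariably low-spin.
An octahedral low-spin d⁵ ion is t₂g⁵e_g⁰, giving 1 unpaired electron.

1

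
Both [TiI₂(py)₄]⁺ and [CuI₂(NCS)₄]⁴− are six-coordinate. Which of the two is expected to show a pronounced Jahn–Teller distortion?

[TiI₂(py)₄]⁺: Ligand charges: each iodide is −1; pyridine is neutral. With an overall charge of +1 the titanium centre must be in the +3 oxidation state. Ti sits in group 4, so the d-electron count is 4 − 3 = 1. The d¹ configuration leaves the e_g set evenly filled (or empty) — no strong Jahn–Teller driving force.
[CuI₂(NCS)₄]⁴−: Each iodide is −1; each isothiocyanate is −1; balancing the −4 overall charge requires Cu(II). Group 11 minus oxidation state 2 gives a d⁹ configuration. The t₂g⁶e_g³ configuration has an unevenly filled e_g set; the Jahn–Teller theorem predicts a tetragonal distortion (typically axial elongation) to lift the degeneracy.

[CuI₂(NCS)₄]⁴−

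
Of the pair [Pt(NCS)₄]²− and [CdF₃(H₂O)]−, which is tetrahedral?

For [Pt(NCS)₄]²−: Each isothiocyanate is −1; balancing the −2 overall charge requires Pt(II). Pt sits in group 10, so the d-electron count is 10 − 2 = 8. A 5d d⁸ ion has a large crystal-field splitting; square planar leaves the high-energy d_{x²−y²} orbital empty and maximises CFSE. → square planar.
For [CdF₃(H₂O)]−: Summing ligand charges against the −1 overall charge gives an oxidation state of +2 for cadmium. Cadmium is a group-12 element; Cd(II) is therefore d¹⁰. A d¹⁰ ion has no crystal-field stabilisation preference between square planar and tetrahedral, so four ligands adopt the sterically favoured tetrahedral geometry. → tetrahedral.

[CdF₃(H₂O)]−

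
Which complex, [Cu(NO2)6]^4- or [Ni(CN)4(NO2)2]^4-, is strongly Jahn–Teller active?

[Cu(NO2)6]^4-: Each nitro (N-bound nitrite) is −1; balancing the −4 overall charge requires Cu(II). Group 11 minus oxidation state 2 gives a d⁹ configuration. The t₂g⁶e_g³ configuration has an unevenly filled e_g set; the Jahn–Teller theorem predicts a tetragonal distortion (typically axial elongation) to lift the degeneracy.
[Ni(CN)4(NO2)2]^4-: Ligand charges: each cyanide is −1; each nitro (N-bound nitrite) is −1. With an overall charge of −4 the nickel centre must be in the +2 oxidation state. Ni sits in group 10, so the d-electron count is 10 − 2 = 8. The d⁸ configuration leaves the e_g set evenly filled (or empty) — no strong Jahn–Teller driving force.

[Cu(NO2)6]^4-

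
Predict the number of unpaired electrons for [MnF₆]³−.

4

Summing ligand charges against the −3 overall charge gives an oxidation state of +3 for manganese.
Group 7 minus oxidation state 3 gives a d⁴ configuration.
The spin state decides the count: Fluoride is a weak-field ligand for a first-row metal, so the complex is high-spin.
An octahedral high-spin d⁴ ion is t₂g³e_g¹, giving 4 unpaired electrons.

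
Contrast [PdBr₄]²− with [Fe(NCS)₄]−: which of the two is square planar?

For [PdBr₄]²−: Summing ligand charges against the −2 overall charge gives an oxidation state of +2 for palladium. Group 10 minus oxidation state 2 gives a d⁸ configuration. A 4d d⁸ ion has a large crystal-field splitting; square planar leaves the high-energy d_{x²−y²} orbital empty and maximises CFSE. → square planar.
For [Fe(NCS)₄]−: Each isothiocyanate is −1; balancing the −1 overall charge requires Fe(III). Group 8 minus oxidation state 3 gives a d⁵ configuration. A high-spin d⁵ ion has zero CFSE in either geometry, so four ligands adopt the sterically favoured tetrahedral geometry. → tetrahedral.

[PdBr₄]²−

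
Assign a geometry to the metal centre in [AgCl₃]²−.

Summing ligand charges against the −2 overall charge gives an oxidation state of +1 for silver.
Silver is a group-11 element; Ag(I) is therefore d¹⁰.
Coordination number: 3.
Three ligands around a d¹⁰ centre minimise repulsion in a trigonal-planar arrangement.

trigonal planar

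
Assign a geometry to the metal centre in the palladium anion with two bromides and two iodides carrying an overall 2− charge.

Summing ligand charges against the −2 overall charge gives an oxidation state of +2 for palladium.
Group 10 minus oxidation state 2 gives a d⁸ configuration.
Coordination number: 4.
A 4d d⁸ ion has a large crystal-field splitting; square planar leaves the high-energy d_{x²−y²} orbital empty and maximises CFSE.

square planar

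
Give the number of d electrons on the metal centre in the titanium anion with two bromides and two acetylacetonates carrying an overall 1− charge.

d¹

Each bromide is −1; each acetylacetonate is −1; balancing the −1 overall charge requires Ti(III).
Ti sits in group 4, so the d-electron count is 4 − 3 = 1.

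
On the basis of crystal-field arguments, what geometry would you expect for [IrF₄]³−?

Summing ligand charges against the −3 overall charge gives an oxidation state of +1 for iridium.
Iridium is a group-9 element; Ir(I) is therefore d⁸.
Coordination number: 4.
A 5d d⁸ ion has a large crystal-field splitting; square planar leaves the high-energy d_{x²−y²} orbital empty and maximises CFSE.

square planar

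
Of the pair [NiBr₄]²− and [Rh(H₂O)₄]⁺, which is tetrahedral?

[NiBr₄]²−

For [NiBr₄]²−: Ligand charges: each bromide is −1. With an overall charge of −2 the nickel centre must be in the +2 oxidation state. Group 10 minus oxidation state 2 gives a d⁸ configuration. Bromide is a weak-field ligand. With weak-field ligands the CFSE gain from square planar is small, so a 3d d⁸ ion takes the sterically preferred tetrahedral geometry. → tetrahedral.
For [Rh(H₂O)₄]⁺: Summing ligand charges against the +1 overall charge gives an oxidation state of +1 for rhodium. Group 9 minus oxidation state 1 gives a d⁸ configuration. A 4d d⁸ ion has a large crystal-field splitting; square planar leaves the high-energy d_{x²−y²} orbital empty and maximises CFSE. → square planar.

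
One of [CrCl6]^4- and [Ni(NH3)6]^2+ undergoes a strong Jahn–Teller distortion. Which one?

[CrCl6]^4-

[CrCl6]^4-: Ligand charges: each chloride is −1. With an overall charge of −4 the chromium centre must be in the +2 oxidation state. Cr sits in group 6, so the d-electron count is 6 − 2 = 4. Chloride is a weak-field ligand for a first-row metal, so the complex is high-spin. The t₂g³e_g¹ (high-spin) configuration has an unevenly filled e_g set; the Jahn–Teller theorem predicts a tetragonal distortion (typically axial elongation) to lift the degeneracy.
[Ni(NH3)6]^2+: Ligand charges: ammonia is neutral. With an overall charge of +2 the nickel centre must be in the +2 oxidation state. Ni sits in group 10, so the d-electron count is 10 − 2 = 8. The d⁸ configuration leaves the e_g set evenly filled (or empty) — no strong Jahn–Teller driving force.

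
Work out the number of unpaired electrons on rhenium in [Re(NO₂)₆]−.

2

Ligand charges: each nitro (N-bound nitrite) is −1. With an overall charge of −1 the rhenium centre must be in the +5 oxidation state.
Re sits in group 7, so the d-electron count is 7 − 5 = 2.
In an octahedral field the d² configuration is t₂g²e_g⁰ (only one arrangement possible), giving 2 unpaired electrons.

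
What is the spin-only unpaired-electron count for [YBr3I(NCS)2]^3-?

0 unpaired electrons

Ligand charges: each bromide is −1; each iodide is −1; each isothiocyanate is −1. With an overall charge of −3 the yttrium centre must be in the +3 oxidation state.
Y sits in group 3, so the d-electron count is 3 − 3 = 0.
In an octahedral field the d⁰ configuration is t₂g⁰e_g⁰, giving 0 unpaired electrons.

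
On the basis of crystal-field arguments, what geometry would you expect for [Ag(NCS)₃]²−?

trigonal planar

Ligand charges: each isothiocyanate is −1. With an overall charge of −2 the silver centre must be in the +1 oxidation state.
Silver is a group-11 element; Ag(I) is therefore d¹⁰.
Coordination number: 3.
Three ligands around a d¹⁰ centre minimise repulsion in a trigonal-planar arrangement.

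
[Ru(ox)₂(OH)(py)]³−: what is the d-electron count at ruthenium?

Each oxalate is −2; each hydroxide is −1; pyridine is neutral; balancing the −3 overall charge requires Ru(II).
Ru sits in group 8, so the d-electron count is 8 − 2 = 6.

d6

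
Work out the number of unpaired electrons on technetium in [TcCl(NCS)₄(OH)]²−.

3

Each chloride is −1; each isothiocyanate is −1; each hydroxide is −1; balancing the −2 overall charge requires Tc(IV).
Technetium is a group-7 element; Tc(IV) is therefore d³.
In an octahedral field the d³ configuration is t₂g³e_g⁰ (only one arrangement possible), giving 3 unpaired electrons.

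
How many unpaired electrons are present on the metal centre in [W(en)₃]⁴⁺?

2

Summing ligand charges against the +4 overall charge gives an oxidation state of +4 for tungsten.
W sits in group 6, so the d-electron count is 6 − 4 = 2.
Counting donor atoms: 3×ethylenediamine (bidentate) → 6 donors. Coordination number = 6.
In an octahedral field the d² configuration is t₂g²e_g⁰ (only one arrangement possible), giving 2 unpaired electrons.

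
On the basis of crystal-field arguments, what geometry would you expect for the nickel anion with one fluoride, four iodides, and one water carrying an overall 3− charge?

Ligand charges: each fluoride is −1; each iodide is −1; water is neutral. With an overall charge of −3 the nickel centre must be in the +2 oxidation state.
Ni sits in group 10, so the d-electron count is 10 − 2 = 8.
Coordination number: 6.
Six donors around a single metal centre give an octahedral coordination sphere.

octahedral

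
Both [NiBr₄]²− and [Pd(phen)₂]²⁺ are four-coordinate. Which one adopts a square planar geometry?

For [NiBr₄]²−: Ligand charges: each bromide is −1. With an overall charge of −2 the nickel centre must be in the +2 oxidation state. Group 10 minus oxidation state 2 gives a d⁸ configuration. Bromide is a weak-field ligand. With weak-field ligands the CFSE gain from square planar is small, so a 3d d⁸ ion takes the sterically preferred tetrahedral geometry. → tetrahedral.
For [Pd(phen)₂]²⁺: 1,10-phenanthroline is neutral; balancing the +2 overall charge requires Pd(II). Group 10 minus oxidation state 2 gives a d⁸ configuration. A 4d d⁸ ion has a large crystal-field splitting; square planar leaves the high-energy d_{x²−y²} orbital empty and maximises CFSE. → square planar.

[Pd(phen)₂]²⁺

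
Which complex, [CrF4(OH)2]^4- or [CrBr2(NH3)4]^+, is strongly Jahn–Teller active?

[CrF4(OH)2]^4-: Summing ligand charges against the −4 overall charge gives an oxidation state of +2 for chromium. Chromium is a group-6 element; Cr(II) is therefore d⁴. Fluoride and hydroxide are weak-field ligands for a first-row metal, so the complex is high-spin. The t₂g³e_g¹ (high-spin) configuration has an unevenly filled e_g set; the Jahn–Teller theorem predicts a tetragonal distortion (typically axial elongation) to lift the degeneracy.
[CrBr2(NH3)4]^+: Ligand charges: each bromide is −1; ammonia is neutral. With an overall charge of +1 the chromium centre must be in the +3 oxidation state. Group 6 minus oxidation state 3 gives a d³ configuration. The d³ configuration leaves the e_g set evenly filled (or empty) — no strong Jahn–Teller driving force.

[CrF4(OH)2]^4-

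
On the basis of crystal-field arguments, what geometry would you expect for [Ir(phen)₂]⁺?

square planar

Summing ligand charges against the +1 overall charge gives an oxidation state of +1 for iridium.
Iridium is a group-9 element; Ir(I) is therefore d⁸.
Counting donor atoms: 2×1,10-phenanthroline (bidentate) → 4 donors. Coordination number = 4.
A 5d d⁸ ion has a large crystal-field splitting; square planar leaves the high-energy d_{x²−y²} orbital empty and maximises CFSE.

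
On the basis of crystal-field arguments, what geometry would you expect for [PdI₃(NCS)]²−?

Ligand charges: each iodide is −1; each isothiocyanate is −1. With an overall charge of −2 the palladium centre must be in the +2 oxidation state.
Palladium is a group-10 element; Pd(II) is therefore d⁸.
With 4 monodentate ligands the coordination number is 4.
A 4d d⁸ ion has a large crystal-field splitting; square planar leaves the high-energy d_{x²−y²} orbital empty and maximises CFSE.

square planar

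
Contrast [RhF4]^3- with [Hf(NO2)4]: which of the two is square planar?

For [RhF4]^3-: Each fluoride is −1; balancing the −3 overall charge requires Rh(I). Group 9 minus oxidation state 1 gives a d⁸ configuration. A 4d d⁸ ion has a large crystal-field splitting; square planar leaves the high-energy d_{x²−y²} orbital empty and maximises CFSE. → square planar.
For [Hf(NO2)4]: Summing ligand charges against the 0 overall charge gives an oxidation state of +4 for hafnium. Hf sits in group 4, so the d-electron count is 4 − 4 = 0. A d⁰ ion has no crystal-field stabilisation preference between square planar and tetrahedral, so four ligands adopt the sterically favoured tetrahedral geometry. → tetrahedral.

[RhF4]^3-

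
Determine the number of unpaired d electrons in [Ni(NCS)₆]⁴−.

Summing ligand charges against the −4 overall charge gives an oxidation state of +2 for nickel.
Nickel is a group-10 element; Ni(II) is therefore d⁸.
In an octahedral field the d⁸ configuration is t₂g⁶e_g² (only one arrangement possible), giving 2 unpaired electrons.

2 unpaired electrons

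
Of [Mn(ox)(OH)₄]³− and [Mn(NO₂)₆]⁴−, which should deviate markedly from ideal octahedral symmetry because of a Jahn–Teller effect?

[Mn(ox)(OH)₄]³−

[Mn(ox)(OH)₄]³−: Ligand charges: each oxalate is −2; each hydroxide is −1. With an overall charge of −3 the manganese centre must be in the +3 oxidation state. Manganese is a group-7 element; Mn(III) is therefore d⁴. Hydroxide and oxalate are weak-field ligands for a first-row metal, so the complex is high-spin. The t₂g³e_g¹ (high-spin) configuration has an unevenly filled e_g set; the Jahn–Teller theorem predicts a tetragonal distortion (typically axial elongation) to lift the degeneracy.
[Mn(NO₂)₆]⁴−: Summing ligand charges against the −4 overall charge gives an oxidation state of +2 for manganese. Manganese is a group-7 element; Mn(II) is therefore d⁵. Nitro (N-bound nitrite) is a strong-field ligand (high in the spectrochemical series) for a first-row metal, so the complex is low-spin. The d⁵ configuration leaves the e_g set evenly filled (or empty) — no strong Jahn–Teller driving force.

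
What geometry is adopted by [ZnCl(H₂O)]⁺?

Ligand charges: each chloride is −1; water is neutral. With an overall charge of +1 the zinc centre must be in the +2 oxidation state.
Group 12 minus oxidation state 2 gives a d¹⁰ configuration.
Coordination number: 2.
A d¹⁰ ion with only two ligands adopts a linear arrangement (sp hybridisation; no CFSE preference).

linear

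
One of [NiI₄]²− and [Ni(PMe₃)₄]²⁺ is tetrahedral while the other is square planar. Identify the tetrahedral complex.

[NiI₄]²−

For [NiI₄]²−: Summing ligand charges against the −2 overall charge gives an oxidation state of +2 for nickel. Group 10 minus oxidation state 2 gives a d⁸ configuration. Iodide is a weak-field ligand. With weak-field ligands the CFSE gain from square planar is small, so a 3d d⁸ ion takes the sterically preferred tetrahedral geometry. → tetrahedral.
For [Ni(PMe₃)₄]²⁺: Ligand charges: trimethylphosphine is neutral. With an overall charge of +2 the nickel centre must be in the +2 oxidation state. Nickel is a group-10 element; Ni(II) is therefore d⁸. Trimethylphosphine is a strong-field ligand (high in the spectrochemical series). A 3d d⁸ ion with strong-field ligands gains enough CFSE to favour square planar over tetrahedral. → square planar.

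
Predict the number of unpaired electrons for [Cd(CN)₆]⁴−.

Summing ligand charges against the −4 overall charge gives an oxidation state of +2 for cadmium.
Cadmium is a group-12 element; Cd(II) is therefore d¹⁰.
In an octahedral field the d¹⁰ configuration is t₂g⁶e_g⁴, giving 0 unpaired electrons.

0 unpaired electrons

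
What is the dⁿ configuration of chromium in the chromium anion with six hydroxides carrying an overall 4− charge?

Summing ligand charges against the −4 overall charge gives an oxidation state of +2 for chromium.
Chromium is a group-6 element; Cr(II) is therefore d⁴.

d⁴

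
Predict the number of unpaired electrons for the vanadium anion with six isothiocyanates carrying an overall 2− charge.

Each isothiocyanate is −1; balancing the −2 overall charge requires V(IV).
Group 5 minus oxidation state 4 gives a d¹ configuration.
In an octahedral field the d¹ configuration is t₂g¹e_g⁰ (only one arrangement possible), giving 1 unpaired electron.

1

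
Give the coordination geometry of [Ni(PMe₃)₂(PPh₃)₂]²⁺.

square planar

Ligand charges: trimethylphosphine is neutral; triphenylphosphine is neutral. With an overall charge of +2 the nickel centre must be in the +2 oxidation state.
Ni sits in group 10, so the d-electron count is 10 − 2 = 8.
With 4 monodentate ligands the coordination number is 4.
Trimethylphosphine and triphenylphosphine are strong-field ligands (high in the spectrochemical series).
A 3d d⁸ ion with strong-field ligands gains enough CFSE to favour square planar over tetrahedral.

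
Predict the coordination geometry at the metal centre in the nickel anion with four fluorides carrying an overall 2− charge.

tetrahedral

Summing ligand charges against the −2 overall charge gives an oxidation state of +2 for nickel.
Ni sits in group 10, so the d-electron count is 10 − 2 = 8.
With 4 monodentate ligands the coordination number is 4.
Fluoride is a weak-field ligand.
With weak-field ligands the CFSE gain from square planar is small, so a 3d d⁸ ion takes the sterically preferred tetrahedral geometry.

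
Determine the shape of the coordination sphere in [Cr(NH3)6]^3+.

octahedral

Ammonia is neutral; balancing the +3 overall charge requires Cr(III).
Chromium is a group-6 element; Cr(III) is therefore d³.
Coordination number: 6.
Six donors around a single metal centre give an octahedral coordination sphere.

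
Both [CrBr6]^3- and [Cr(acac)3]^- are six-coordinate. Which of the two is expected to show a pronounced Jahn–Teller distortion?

[CrBr6]^3-: Summing ligand charges against the −3 overall charge gives an oxidation state of +3 for chromium. Chromium is a group-6 element; Cr(III) is therefore d³. The d³ configuration leaves the e_g set evenly filled (or empty) — no strong Jahn–Teller driving force.
[Cr(acac)3]^-: Summing ligand charges against the −1 overall charge gives an oxidation state of +2 for chromium. Cr sits in group 6, so the d-electron count is 6 − 2 = 4. Acetylacetonate is a weak-field ligand for a first-row metal, so the complex is high-spin. The t₂g³e_g¹ (high-spin) configuration has an unevenly filled e_g set; the Jahn–Teller theorem predicts a tetragonal distortion (typically axial elongation) to lift the degeneracy.

[Cr(acac)3]^-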